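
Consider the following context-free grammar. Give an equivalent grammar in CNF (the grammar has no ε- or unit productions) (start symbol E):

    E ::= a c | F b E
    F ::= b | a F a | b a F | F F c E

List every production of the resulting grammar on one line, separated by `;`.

E ::= X1 X2 | F Y1; F ::= b | X1 Y2 | X3 Y3 | F Y4; X1 ::= a; X2 ::= c; X3 ::= b; Y1 ::= X3 E; Y2 ::= F X1; Y3 ::= X1 F; Y4 ::= F Y5; Y5 ::= X2 E

Introduce a nonterminal for each terminal appearing in a rule of length ≥ 2: X1 → a, X2 → c, X3 → b.
Binarize each right-hand side of length ≥ 3 by chaining fresh nonterminals (Y1, Y2, …): affected rules were E → F X3 E; F → X1 F X1; F → X3 X1 F; F → F F X2 E.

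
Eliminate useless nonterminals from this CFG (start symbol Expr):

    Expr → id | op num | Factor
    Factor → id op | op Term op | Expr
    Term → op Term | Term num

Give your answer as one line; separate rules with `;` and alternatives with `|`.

Expr → id | op num | Factor; Factor → id op | Expr

Generating nonterminals: {Expr, Factor}.
Reachable from Expr after that: {Expr, Factor}.
Removed useless symbols: {Term} and every production mentioning them.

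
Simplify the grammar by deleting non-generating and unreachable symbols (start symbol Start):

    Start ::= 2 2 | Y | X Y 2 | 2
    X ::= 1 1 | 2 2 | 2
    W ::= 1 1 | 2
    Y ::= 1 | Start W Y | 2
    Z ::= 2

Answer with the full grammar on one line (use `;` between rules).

Start ::= 2 2 | Y | X Y 2 | 2; X ::= 1 1 | 2 2 | 2; W ::= 1 1 | 2; Y ::= 1 | Start W Y | 2

Generating nonterminals: {Start, W, X, Y, Z}.
Reachable from Start after that: {Start, W, X, Y}.
Removed useless symbols: {Z} and every production mentioning them.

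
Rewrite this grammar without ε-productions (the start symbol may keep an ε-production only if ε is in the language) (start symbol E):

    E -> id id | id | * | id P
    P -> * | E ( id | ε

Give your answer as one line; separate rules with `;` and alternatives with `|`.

E -> id id | id | * | id P; P -> * | E ( id

Nullable nonterminals: {P}.
ε ∉ L(G), so no ε-production is kept.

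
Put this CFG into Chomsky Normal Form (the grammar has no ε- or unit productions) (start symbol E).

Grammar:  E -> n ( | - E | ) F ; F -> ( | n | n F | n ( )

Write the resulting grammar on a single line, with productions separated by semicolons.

E -> X1 X2 | X3 E | X4 F; F -> ( | n | X1 F | X1 Y1; X1 -> n; X2 -> (; X3 -> -; X4 -> ); Y1 -> X2 X4

Introduce a nonterminal for each terminal appearing in a rule of length ≥ 2: X1 → n, X2 → (, X3 → -, X4 → ).
Binarize each right-hand side of length ≥ 3 by chaining fresh nonterminals (Y1, Y2, …): affected rules were F → X1 X2 X4.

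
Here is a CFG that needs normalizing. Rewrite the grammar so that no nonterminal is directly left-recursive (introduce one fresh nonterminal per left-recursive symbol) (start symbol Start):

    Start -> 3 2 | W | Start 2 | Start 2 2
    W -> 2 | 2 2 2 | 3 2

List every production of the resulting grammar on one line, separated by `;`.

Left recursion appears on Start.
For Start: α = {2, 2 2}, β = {3 2, W}. Rewrite as Start → β Start1 and Start1 → α Start1 | ε.

Start -> 3 2 Start1 | W Start1; W -> 2 | 2 2 2 | 3 2; Start1 -> 2 Start1 | 2 2 Start1 | ε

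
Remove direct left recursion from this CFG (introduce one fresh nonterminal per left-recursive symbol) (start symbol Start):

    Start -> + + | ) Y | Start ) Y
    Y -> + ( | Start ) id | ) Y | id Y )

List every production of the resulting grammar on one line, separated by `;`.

Start -> + + Start1 | ) Y Start1; Y -> + ( | Start ) id | ) Y | id Y ); Start1 -> ) Y Start1 | eps

Start is directly left-recursive.
For Start: α = {) Y}, β = {+ +, ) Y}. Rewrite as Start → β Start1 and Start1 → α Start1 | ε.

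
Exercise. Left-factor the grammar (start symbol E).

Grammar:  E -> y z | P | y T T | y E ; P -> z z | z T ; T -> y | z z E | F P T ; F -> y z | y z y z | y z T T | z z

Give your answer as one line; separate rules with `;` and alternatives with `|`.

E -> P | y E'; P -> z P'; T -> y | z z E | F P T; F -> z z | y z F'; E' -> z | T T | E; P' -> z | T; F' -> ε | y z | T T

E has alternatives sharing prefix 'y': factor to E → y E' with E' → z | T T | E.
P has alternatives sharing prefix 'z': factor to P → z P' with P' → z | T.
F has alternatives sharing prefix 'y z': factor to F → y z F' with F' → ε | y z | T T.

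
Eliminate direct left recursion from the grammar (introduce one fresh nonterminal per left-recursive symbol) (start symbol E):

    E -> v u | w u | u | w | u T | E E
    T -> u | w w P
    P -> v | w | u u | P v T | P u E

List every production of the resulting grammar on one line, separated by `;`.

E -> v u E' | w u E' | u E' | w E' | u T E'; T -> u | w w P; P -> v P' | w P' | u u P'; E' -> E E' | ε; P' -> v T P' | u E P' | ε

Directly left-recursive nonterminals: E, P.
For E: α = {E}, β = {v u, w u, u, w, u T}. Rewrite as E → β E' and E' → α E' | ε.
For P: α = {v T, u E}, β = {v, w, u u}. Rewrite as P → β P' and P' → α P' | ε.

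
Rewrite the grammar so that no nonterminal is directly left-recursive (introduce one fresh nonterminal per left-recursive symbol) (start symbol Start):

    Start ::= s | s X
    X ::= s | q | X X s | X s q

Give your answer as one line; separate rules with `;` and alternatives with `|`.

Start ::= s | s X; X ::= s X1 | q X1; X1 ::= X s X1 | s q X1 | ε

X is directly left-recursive.
For X: α = {X s, s q}, β = {s, q}. Rewrite as X → β X1 and X1 → α X1 | ε.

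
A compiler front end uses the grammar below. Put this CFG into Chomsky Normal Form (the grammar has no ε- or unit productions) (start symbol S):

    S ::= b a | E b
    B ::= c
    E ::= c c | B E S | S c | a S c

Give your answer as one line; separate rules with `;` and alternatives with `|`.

S ::= X1 X2 | E X1; B ::= c; E ::= X3 X3 | B Y1 | S X3 | X2 Y2; X1 ::= b; X2 ::= a; X3 ::= c; Y1 ::= E S; Y2 ::= S X3

Introduce a nonterminal for each terminal appearing in a rule of length ≥ 2: X1 → b, X2 → a, X3 → c.
Binarize each right-hand side of length ≥ 3 by chaining fresh nonterminals (Y1, Y2, …): affected rules were E → B E S; E → X2 S X3.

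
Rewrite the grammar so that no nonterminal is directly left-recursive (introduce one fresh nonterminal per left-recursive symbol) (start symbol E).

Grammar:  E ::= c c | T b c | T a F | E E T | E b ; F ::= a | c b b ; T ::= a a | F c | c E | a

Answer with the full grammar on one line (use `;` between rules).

E ::= c c E' | T b c E' | T a F E'; F ::= a | c b b; T ::= a a | F c | c E | a; E' ::= E T E' | b E' | ε

Left recursion appears on E.
For E: α = {E T, b}, β = {c c, T b c, T a F}. Rewrite as E → β E' and E' → α E' | ε.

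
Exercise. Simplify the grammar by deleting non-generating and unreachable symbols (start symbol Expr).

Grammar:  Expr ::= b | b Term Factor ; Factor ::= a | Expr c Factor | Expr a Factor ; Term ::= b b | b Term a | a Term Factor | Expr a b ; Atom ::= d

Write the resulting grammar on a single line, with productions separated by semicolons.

Expr ::= b | b Term Factor; Factor ::= a | Expr c Factor | Expr a Factor; Term ::= b b | b Term a | a Term Factor | Expr a b

Generating nonterminals: {Atom, Expr, Factor, Term}.
Reachable from Expr after that: {Expr, Factor, Term}.
Removed useless symbols: {Atom} and every production mentioning them.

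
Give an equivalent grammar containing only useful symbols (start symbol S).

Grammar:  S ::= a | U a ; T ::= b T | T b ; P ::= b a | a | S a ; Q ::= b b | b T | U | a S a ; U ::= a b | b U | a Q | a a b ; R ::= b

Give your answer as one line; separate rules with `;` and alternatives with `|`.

Generating nonterminals: {P, Q, R, S, U}.
Reachable from S after that: {Q, S, U}.
Removed useless symbols: {P, R, T} and every production mentioning them.

S ::= a | U a; Q ::= b b | U | a S a; U ::= a b | b U | a Q | a a b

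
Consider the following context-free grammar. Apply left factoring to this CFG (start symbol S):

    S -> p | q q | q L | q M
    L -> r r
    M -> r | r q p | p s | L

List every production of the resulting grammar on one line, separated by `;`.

S has alternatives sharing prefix 'q': factor to S → q S' with S' → q | L | M.
M has alternatives sharing prefix 'r': factor to M → r M' with M' → ε | q p.

S -> p | q S'; L -> r r; M -> p s | L | r M'; S' -> q | L | M; M' -> ε | q p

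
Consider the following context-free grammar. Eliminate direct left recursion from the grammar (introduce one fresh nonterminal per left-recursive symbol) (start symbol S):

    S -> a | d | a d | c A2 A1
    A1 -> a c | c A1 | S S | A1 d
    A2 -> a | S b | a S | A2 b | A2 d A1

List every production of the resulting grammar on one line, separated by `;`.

A1, A2 are directly left-recursive.
For A1: α = {d}, β = {a c, c A1, S S}. Rewrite as A1 → β A1' and A1' → α A1' | ε.
For A2: α = {b, d A1}, β = {a, S b, a S}. Rewrite as A2 → β A2' and A2' → α A2' | ε.

S -> a | d | a d | c A2 A1; A1 -> a c A1' | c A1 A1' | S S A1'; A2 -> a A2' | S b A2' | a S A2'; A1' -> d A1' | ε; A2' -> b A2' | d A1 A2' | ε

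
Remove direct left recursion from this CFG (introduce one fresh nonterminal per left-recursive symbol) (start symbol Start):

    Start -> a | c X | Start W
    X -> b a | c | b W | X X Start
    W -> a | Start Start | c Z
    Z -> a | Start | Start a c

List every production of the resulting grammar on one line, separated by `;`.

Start -> a Start1 | c X Start1; X -> b a X1 | c X1 | b W X1; W -> a | Start Start | c Z; Z -> a | Start | Start a c; Start1 -> W Start1 | ε; X1 -> X Start X1 | ε

Left recursion appears on Start, X.
For Start: α = {W}, β = {a, c X}. Rewrite as Start → β Start1 and Start1 → α Start1 | ε.
For X: α = {X Start}, β = {b a, c, b W}. Rewrite as X → β X1 and X1 → α X1 | ε.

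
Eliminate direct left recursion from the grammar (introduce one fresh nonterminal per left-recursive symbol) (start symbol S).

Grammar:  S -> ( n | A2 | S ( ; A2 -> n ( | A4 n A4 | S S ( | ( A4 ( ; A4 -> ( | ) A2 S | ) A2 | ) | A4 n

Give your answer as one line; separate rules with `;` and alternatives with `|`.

S -> ( n S' | A2 S'; A2 -> n ( | A4 n A4 | S S ( | ( A4 (; A4 -> ( A4' | ) A2 S A4' | ) A2 A4' | ) A4'; S' -> ( S' | eps; A4' -> n A4' | eps

S, A4 are directly left-recursive.
For S: α = {(}, β = {( n, A2}. Rewrite as S → β S' and S' → α S' | ε.
For A4: α = {n}, β = {(, ) A2 S, ) A2, )}. Rewrite as A4 → β A4' and A4' → α A4' | ε.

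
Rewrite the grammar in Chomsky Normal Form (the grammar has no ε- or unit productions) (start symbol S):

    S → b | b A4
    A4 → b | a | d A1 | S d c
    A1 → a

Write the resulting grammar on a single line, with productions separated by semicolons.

Introduce a nonterminal for each terminal appearing in a rule of length ≥ 2: X1 → b, X2 → d, X3 → c.
Binarize each right-hand side of length ≥ 3 by chaining fresh nonterminals (Y1, Y2, …): affected rules were A4 → S X2 X3.

S → b | X1 A4; A4 → b | a | X2 A1 | S Y1; A1 → a; X1 → b; X2 → d; X3 → c; Y1 → X2 X3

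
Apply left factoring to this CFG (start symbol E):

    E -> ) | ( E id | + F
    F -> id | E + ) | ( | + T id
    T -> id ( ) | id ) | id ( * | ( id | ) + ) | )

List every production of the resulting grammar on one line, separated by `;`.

E -> ) | ( E id | + F; F -> id | E + ) | ( | + T id; T -> ( id | id T' | ) T''; T' -> ) | ( T'''; T'' -> + ) | ε; T''' -> ) | *

T has alternatives sharing prefix 'id': factor to T → id T' with T' → ( ) | ) | ( *.
T has alternatives sharing prefix ')': factor to T → ) T'' with T'' → + ) | ε.
T' has alternatives sharing prefix '(': factor to T' → ( T''' with T''' → ) | *.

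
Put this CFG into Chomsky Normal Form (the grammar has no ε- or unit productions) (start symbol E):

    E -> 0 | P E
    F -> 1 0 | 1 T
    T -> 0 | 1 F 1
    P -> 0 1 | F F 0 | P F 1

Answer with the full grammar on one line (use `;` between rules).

E -> 0 | P E; F -> X1 X2 | X1 T; T -> 0 | X1 Y1; P -> X2 X1 | F Y2 | P Y3; X1 -> 1; X2 -> 0; Y1 -> F X1; Y2 -> F X2; Y3 -> F X1

Introduce a nonterminal for each terminal appearing in a rule of length ≥ 2: X1 → 1, X2 → 0.
Binarize each right-hand side of length ≥ 3 by chaining fresh nonterminals (Y1, Y2, …): affected rules were T → X1 F X1; P → F F X2; P → P F X1.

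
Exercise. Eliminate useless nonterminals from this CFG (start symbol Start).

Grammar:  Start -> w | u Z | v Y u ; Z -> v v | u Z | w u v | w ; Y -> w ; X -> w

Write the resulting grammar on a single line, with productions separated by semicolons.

Generating nonterminals: {Start, X, Y, Z}.
Reachable from Start after that: {Start, Y, Z}.
Removed useless symbols: {X} and every production mentioning them.

Start -> w | u Z | v Y u; Z -> v v | u Z | w u v | w; Y -> w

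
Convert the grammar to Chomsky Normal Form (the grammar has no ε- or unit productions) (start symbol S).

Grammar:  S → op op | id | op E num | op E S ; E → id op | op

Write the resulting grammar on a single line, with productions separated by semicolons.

S → X1 X1 | id | X1 Y1 | X1 Y2; E → X3 X1 | op; X1 → op; X2 → num; X3 → id; Y1 → E X2; Y2 → E S

Introduce a nonterminal for each terminal appearing in a rule of length ≥ 2: X1 → op, X2 → num, X3 → id.
Binarize each right-hand side of length ≥ 3 by chaining fresh nonterminals (Y1, Y2, …): affected rules were S → X1 E X2; S → X1 E S.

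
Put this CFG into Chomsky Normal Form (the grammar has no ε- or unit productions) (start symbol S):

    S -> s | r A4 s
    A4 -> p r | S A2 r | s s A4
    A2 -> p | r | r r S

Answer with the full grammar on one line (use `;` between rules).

S -> s | X1 Y1; A4 -> X3 X1 | S Y2 | X2 Y3; A2 -> p | r | X1 Y4; X1 -> r; X2 -> s; X3 -> p; Y1 -> A4 X2; Y2 -> A2 X1; Y3 -> X2 A4; Y4 -> X1 S

Introduce a nonterminal for each terminal appearing in a rule of length ≥ 2: X1 → r, X2 → s, X3 → p.
Binarize each right-hand side of length ≥ 3 by chaining fresh nonterminals (Y1, Y2, …): affected rules were S → X1 A4 X2; A4 → S A2 X1; A4 → X2 X2 A4; A2 → X1 X1 S.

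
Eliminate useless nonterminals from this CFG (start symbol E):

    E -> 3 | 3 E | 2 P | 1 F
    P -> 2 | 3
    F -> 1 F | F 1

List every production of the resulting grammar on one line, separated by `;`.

E -> 3 | 3 E | 2 P; P -> 2 | 3

Generating nonterminals: {E, P}.
Reachable from E after that: {E, P}.
Removed useless symbols: {F} and every production mentioning them.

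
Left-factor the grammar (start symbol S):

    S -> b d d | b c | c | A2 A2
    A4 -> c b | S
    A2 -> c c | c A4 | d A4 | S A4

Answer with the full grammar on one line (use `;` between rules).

S has alternatives sharing prefix 'b': factor to S → b S' with S' → d d | c.
A2 has alternatives sharing prefix 'c': factor to A2 → c A2' with A2' → c | A4.

S -> c | A2 A2 | b S'; A4 -> c b | S; A2 -> d A4 | S A4 | c A2'; S' -> d d | c; A2' -> c | A4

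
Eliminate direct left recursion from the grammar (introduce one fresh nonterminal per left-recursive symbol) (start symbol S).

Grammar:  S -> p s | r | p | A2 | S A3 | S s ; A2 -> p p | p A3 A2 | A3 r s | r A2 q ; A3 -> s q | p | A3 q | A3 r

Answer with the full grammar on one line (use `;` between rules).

Left recursion appears on S, A3.
For S: α = {A3, s}, β = {p s, r, p, A2}. Rewrite as S → β S' and S' → α S' | ε.
For A3: α = {q, r}, β = {s q, p}. Rewrite as A3 → β A3' and A3' → α A3' | ε.

S -> p s S' | r S' | p S' | A2 S'; A2 -> p p | p A3 A2 | A3 r s | r A2 q; A3 -> s q A3' | p A3'; S' -> A3 S' | s S' | ε; A3' -> q A3' | r A3' | ε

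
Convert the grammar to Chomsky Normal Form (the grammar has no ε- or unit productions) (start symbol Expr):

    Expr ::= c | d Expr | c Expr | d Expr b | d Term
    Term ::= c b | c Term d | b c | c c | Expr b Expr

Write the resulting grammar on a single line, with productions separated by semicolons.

Expr ::= c | X1 Expr | X2 Expr | X1 Y1 | X1 Term; Term ::= X2 X3 | X2 Y2 | X3 X2 | X2 X2 | Expr Y3; X1 ::= d; X2 ::= c; X3 ::= b; Y1 ::= Expr X3; Y2 ::= Term X1; Y3 ::= X3 Expr

Introduce a nonterminal for each terminal appearing in a rule of length ≥ 2: X1 → d, X2 → c, X3 → b.
Binarize each right-hand side of length ≥ 3 by chaining fresh nonterminals (Y1, Y2, …): affected rules were Expr → X1 Expr X3; Term → X2 Term X1; Term → Expr X3 Expr.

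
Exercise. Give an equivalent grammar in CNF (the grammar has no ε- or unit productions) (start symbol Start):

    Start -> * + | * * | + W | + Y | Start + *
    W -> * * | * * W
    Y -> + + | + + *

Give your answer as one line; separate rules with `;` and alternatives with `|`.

Introduce a nonterminal for each terminal appearing in a rule of length ≥ 2: X1 → *, X2 → +.
Binarize each right-hand side of length ≥ 3 by chaining fresh nonterminals (Y1, Y2, …): affected rules were Start → Start X2 X1; W → X1 X1 W; Y → X2 X2 X1.

Start -> X1 X2 | X1 X1 | X2 W | X2 Y | Start Y1; W -> X1 X1 | X1 Y2; Y -> X2 X2 | X2 Y3; X1 -> *; X2 -> +; Y1 -> X2 X1; Y2 -> X1 W; Y3 -> X2 X1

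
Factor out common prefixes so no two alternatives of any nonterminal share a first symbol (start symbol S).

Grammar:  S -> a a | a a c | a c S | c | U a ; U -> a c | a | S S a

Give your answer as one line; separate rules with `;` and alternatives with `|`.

S -> c | U a | a S'; U -> S S a | a U'; S' -> c S | a S''; U' -> c | epsilon; S'' -> epsilon | c

S has alternatives sharing prefix 'a': factor to S → a S' with S' → a | a c | c S.
U has alternatives sharing prefix 'a': factor to U → a U' with U' → c | ε.
S' has alternatives sharing prefix 'a': factor to S' → a S'' with S'' → ε | c.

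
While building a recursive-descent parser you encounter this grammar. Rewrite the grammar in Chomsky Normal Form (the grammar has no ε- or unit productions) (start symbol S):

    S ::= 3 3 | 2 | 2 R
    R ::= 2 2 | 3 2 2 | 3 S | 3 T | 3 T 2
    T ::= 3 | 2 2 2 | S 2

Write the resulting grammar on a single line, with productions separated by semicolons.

Introduce a nonterminal for each terminal appearing in a rule of length ≥ 2: X1 → 3, X2 → 2.
Binarize each right-hand side of length ≥ 3 by chaining fresh nonterminals (Y1, Y2, …): affected rules were R → X1 X2 X2; R → X1 T X2; T → X2 X2 X2.

S ::= X1 X1 | 2 | X2 R; R ::= X2 X2 | X1 Y1 | X1 S | X1 T | X1 Y2; T ::= 3 | X2 Y3 | S X2; X1 ::= 3; X2 ::= 2; Y1 ::= X2 X2; Y2 ::= T X2; Y3 ::= X2 X2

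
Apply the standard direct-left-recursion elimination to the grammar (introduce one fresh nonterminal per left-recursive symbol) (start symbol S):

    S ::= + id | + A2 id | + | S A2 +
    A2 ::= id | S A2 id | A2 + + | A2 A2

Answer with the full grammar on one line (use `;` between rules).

S ::= + id S' | + A2 id S' | + S'; A2 ::= id A2' | S A2 id A2'; S' ::= A2 + S' | ε; A2' ::= + + A2' | A2 A2' | ε

Left recursion appears on S, A2.
For S: α = {A2 +}, β = {+ id, + A2 id, +}. Rewrite as S → β S' and S' → α S' | ε.
For A2: α = {+ +, A2}, β = {id, S A2 id}. Rewrite as A2 → β A2' and A2' → α A2' | ε.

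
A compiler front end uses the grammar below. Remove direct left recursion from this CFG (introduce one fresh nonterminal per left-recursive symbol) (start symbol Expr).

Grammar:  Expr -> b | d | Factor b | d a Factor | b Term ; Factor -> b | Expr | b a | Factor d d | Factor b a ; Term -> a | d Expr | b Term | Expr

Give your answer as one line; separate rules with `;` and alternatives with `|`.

Expr -> b | d | Factor b | d a Factor | b Term; Factor -> b Factor1 | Expr Factor1 | b a Factor1; Term -> a | d Expr | b Term | Expr; Factor1 -> d d Factor1 | b a Factor1 | ε

Factor is directly left-recursive.
For Factor: α = {d d, b a}, β = {b, Expr, b a}. Rewrite as Factor → β Factor1 and Factor1 → α Factor1 | ε.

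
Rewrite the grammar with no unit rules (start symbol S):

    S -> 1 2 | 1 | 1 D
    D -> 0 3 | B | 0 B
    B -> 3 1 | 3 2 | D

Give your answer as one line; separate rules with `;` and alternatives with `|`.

S -> 1 2 | 1 | 1 D; D -> 3 1 | 3 2 | 0 3 | 0 B; B -> 3 1 | 3 2 | 0 3 | 0 B

Unit pairs: B ⇒* {D}; D ⇒* {B}.
Replace each nonterminal's rules with the union of the non-unit rules of every nonterminal it unit-derives.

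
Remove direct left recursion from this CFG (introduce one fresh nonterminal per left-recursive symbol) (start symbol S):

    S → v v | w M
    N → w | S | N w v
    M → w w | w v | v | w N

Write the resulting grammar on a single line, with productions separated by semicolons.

S → v v | w M; N → w N' | S N'; M → w w | w v | v | w N; N' → w v N' | ε

N is directly left-recursive.
For N: α = {w v}, β = {w, S}. Rewrite as N → β N' and N' → α N' | ε.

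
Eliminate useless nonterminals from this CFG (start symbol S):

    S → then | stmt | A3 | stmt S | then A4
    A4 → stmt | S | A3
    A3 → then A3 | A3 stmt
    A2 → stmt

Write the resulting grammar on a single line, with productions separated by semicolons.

Generating nonterminals: {A2, A4, S}.
Reachable from S after that: {A4, S}.
Removed useless symbols: {A2, A3} and every production mentioning them.

S → then | stmt | stmt S | then A4; A4 → stmt | S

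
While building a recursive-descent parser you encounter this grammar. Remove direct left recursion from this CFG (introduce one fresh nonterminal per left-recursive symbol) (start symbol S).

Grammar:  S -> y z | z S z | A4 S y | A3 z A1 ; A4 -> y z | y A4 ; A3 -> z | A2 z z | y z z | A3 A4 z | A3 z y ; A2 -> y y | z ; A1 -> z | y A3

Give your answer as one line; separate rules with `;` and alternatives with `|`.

A3 is directly left-recursive.
For A3: α = {A4 z, z y}, β = {z, A2 z z, y z z}. Rewrite as A3 → β A3' and A3' → α A3' | ε.

S -> y z | z S z | A4 S y | A3 z A1; A4 -> y z | y A4; A3 -> z A3' | A2 z z A3' | y z z A3'; A2 -> y y | z; A1 -> z | y A3; A3' -> A4 z A3' | z y A3' | ε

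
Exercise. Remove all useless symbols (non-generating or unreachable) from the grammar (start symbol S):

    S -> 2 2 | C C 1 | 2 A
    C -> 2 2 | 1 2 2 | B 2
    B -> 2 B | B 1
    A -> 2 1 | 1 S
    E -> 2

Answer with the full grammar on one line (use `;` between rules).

Generating nonterminals: {A, C, E, S}.
Reachable from S after that: {A, C, S}.
Removed useless symbols: {B, E} and every production mentioning them.

S -> 2 2 | C C 1 | 2 A; C -> 2 2 | 1 2 2; A -> 2 1 | 1 S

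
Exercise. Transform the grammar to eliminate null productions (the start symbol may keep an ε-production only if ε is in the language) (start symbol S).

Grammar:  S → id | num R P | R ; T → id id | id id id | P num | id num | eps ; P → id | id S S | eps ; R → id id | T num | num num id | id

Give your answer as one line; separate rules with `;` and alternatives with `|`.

Nullable nonterminals: {P, T}.
ε ∉ L(G), so no ε-production is kept.
For each production, add variants omitting each subset of nullable occurrences: S → num R P gives num R P | num R. T → P num gives P num | num. R → T num gives T num | num.

S → id | num R P | num R | R; T → id id | id id id | P num | num | id num; P → id | id S S; R → id id | T num | num | num num id | id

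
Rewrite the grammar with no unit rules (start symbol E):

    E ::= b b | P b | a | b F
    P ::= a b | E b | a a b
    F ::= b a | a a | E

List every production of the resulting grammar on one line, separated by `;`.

E ::= b b | P b | a | b F; P ::= a b | E b | a a b; F ::= b b | P b | a | b F | b a | a a

Unit pairs: F ⇒* {E}.
For each unit pair (A, B), copy every non-unit production of B to A, then drop all unit productions.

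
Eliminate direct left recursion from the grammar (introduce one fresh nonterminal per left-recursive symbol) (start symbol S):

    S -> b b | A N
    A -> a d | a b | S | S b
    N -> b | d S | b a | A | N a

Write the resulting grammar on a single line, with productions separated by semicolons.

S -> b b | A N; A -> a d | a b | S | S b; N -> b N' | d S N' | b a N' | A N'; N' -> a N' | ε

Directly left-recursive nonterminal: N.
For N: α = {a}, β = {b, d S, b a, A}. Rewrite as N → β N' and N' → α N' | ε.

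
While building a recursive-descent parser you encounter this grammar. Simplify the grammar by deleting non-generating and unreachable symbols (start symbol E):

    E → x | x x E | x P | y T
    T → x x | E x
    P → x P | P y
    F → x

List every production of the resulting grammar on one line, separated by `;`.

Generating nonterminals: {E, F, T}.
Reachable from E after that: {E, T}.
Removed useless symbols: {F, P} and every production mentioning them.

E → x | x x E | y T; T → x x | E x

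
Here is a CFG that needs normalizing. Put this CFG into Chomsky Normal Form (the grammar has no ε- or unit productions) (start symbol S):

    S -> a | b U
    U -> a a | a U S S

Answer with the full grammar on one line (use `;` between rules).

S -> a | X1 U; U -> X2 X2 | X2 Y1; X1 -> b; X2 -> a; Y1 -> U Y2; Y2 -> S S

Introduce a nonterminal for each terminal appearing in a rule of length ≥ 2: X1 → b, X2 → a.
Binarize each right-hand side of length ≥ 3 by chaining fresh nonterminals (Y1, Y2, …): affected rules were U → X2 U S S.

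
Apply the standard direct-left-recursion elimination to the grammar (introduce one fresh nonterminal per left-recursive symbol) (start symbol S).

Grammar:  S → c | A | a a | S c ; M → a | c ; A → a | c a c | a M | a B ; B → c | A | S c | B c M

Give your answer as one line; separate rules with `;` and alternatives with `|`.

S → c S' | A S' | a a S'; M → a | c; A → a | c a c | a M | a B; B → c B' | A B' | S c B'; S' → c S' | eps; B' → c M B' | eps

Directly left-recursive nonterminals: S, B.
For S: α = {c}, β = {c, A, a a}. Rewrite as S → β S' and S' → α S' | ε.
For B: α = {c M}, β = {c, A, S c}. Rewrite as B → β B' and B' → α B' | ε.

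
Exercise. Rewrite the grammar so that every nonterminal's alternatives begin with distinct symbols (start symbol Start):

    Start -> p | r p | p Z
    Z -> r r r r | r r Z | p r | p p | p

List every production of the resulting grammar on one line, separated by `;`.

Start has alternatives sharing prefix 'p': factor to Start → p Start1 with Start1 → ε | Z.
Z has alternatives sharing prefix 'p': factor to Z → p Z1 with Z1 → r | p | ε.
Z has alternatives sharing prefix 'r r': factor to Z → r r Z2 with Z2 → r r | Z.

Start -> r p | p Start1; Z -> p Z1 | r r Z2; Start1 -> ε | Z; Z1 -> r | p | ε; Z2 -> r r | Z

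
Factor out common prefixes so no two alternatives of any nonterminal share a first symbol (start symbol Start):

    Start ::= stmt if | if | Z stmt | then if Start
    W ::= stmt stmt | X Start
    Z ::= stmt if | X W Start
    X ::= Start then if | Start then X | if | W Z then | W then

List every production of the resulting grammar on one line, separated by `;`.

Start ::= stmt if | if | Z stmt | then if Start; W ::= stmt stmt | X Start; Z ::= stmt if | X W Start; X ::= if | Start then X1 | W X2; X1 ::= if | X; X2 ::= Z then | then

X has alternatives sharing prefix 'Start then': factor to X → Start then X1 with X1 → if | X.
X has alternatives sharing prefix 'W': factor to X → W X2 with X2 → Z then | then.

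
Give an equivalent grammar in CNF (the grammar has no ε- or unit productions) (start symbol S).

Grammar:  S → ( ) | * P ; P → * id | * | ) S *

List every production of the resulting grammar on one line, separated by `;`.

Introduce a nonterminal for each terminal appearing in a rule of length ≥ 2: X1 → (, X2 → ), X3 → *, X4 → id.
Binarize each right-hand side of length ≥ 3 by chaining fresh nonterminals (Y1, Y2, …): affected rules were P → X2 S X3.

S → X1 X2 | X3 P; P → X3 X4 | * | X2 Y1; X1 → (; X2 → ); X3 → *; X4 → id; Y1 → S X3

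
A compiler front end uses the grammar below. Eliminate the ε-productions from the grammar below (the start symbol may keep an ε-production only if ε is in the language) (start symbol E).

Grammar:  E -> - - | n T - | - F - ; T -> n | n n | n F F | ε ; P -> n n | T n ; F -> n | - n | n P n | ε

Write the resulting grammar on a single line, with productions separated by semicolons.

Nullable set = {F, T}.
ε ∉ L(G), so no ε-production is kept.
Expand every rule over subsets of its nullable positions: E → n T - gives n T - | n -. T → n F F gives n F F | n F. P → T n gives T n | n.

E -> - - | n T - | n - | - F -; T -> n | n n | n F F | n F; P -> n n | T n | n; F -> n | - n | n P n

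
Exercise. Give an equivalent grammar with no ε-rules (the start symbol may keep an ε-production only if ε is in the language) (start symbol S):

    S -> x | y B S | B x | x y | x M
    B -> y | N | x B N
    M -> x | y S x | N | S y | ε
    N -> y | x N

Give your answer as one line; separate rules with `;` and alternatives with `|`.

S -> x | y B S | B x | x y | x M; B -> y | N | x B N; M -> x | y S x | N | S y; N -> y | x N

Nullable nonterminals: {M}.
ε ∉ L(G), so no ε-production is kept.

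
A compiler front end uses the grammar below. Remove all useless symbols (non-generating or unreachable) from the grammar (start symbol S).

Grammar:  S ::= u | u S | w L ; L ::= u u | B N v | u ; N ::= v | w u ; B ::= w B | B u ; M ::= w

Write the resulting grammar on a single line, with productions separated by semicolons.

Generating nonterminals: {L, M, N, S}.
Reachable from S after that: {L, S}.
Removed useless symbols: {B, M, N} and every production mentioning them.

S ::= u | u S | w L; L ::= u u | u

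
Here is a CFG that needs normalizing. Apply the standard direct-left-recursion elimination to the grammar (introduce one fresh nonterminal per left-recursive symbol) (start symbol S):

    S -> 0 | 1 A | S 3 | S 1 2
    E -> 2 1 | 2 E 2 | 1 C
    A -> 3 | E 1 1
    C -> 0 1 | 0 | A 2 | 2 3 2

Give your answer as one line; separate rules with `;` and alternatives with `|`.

S -> 0 S' | 1 A S'; E -> 2 1 | 2 E 2 | 1 C; A -> 3 | E 1 1; C -> 0 1 | 0 | A 2 | 2 3 2; S' -> 3 S' | 1 2 S' | ε

Directly left-recursive nonterminal: S.
For S: α = {3, 1 2}, β = {0, 1 A}. Rewrite as S → β S' and S' → α S' | ε.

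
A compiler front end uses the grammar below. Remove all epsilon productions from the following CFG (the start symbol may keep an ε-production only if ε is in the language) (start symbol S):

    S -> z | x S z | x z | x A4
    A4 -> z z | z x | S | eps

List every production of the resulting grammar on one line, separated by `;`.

Nullable set = {A4}.
ε ∉ L(G), so no ε-production is kept.
For each production, add variants omitting each subset of nullable occurrences: S → x A4 gives x A4 | x.

S -> z | x S z | x z | x A4 | x; A4 -> z z | z x | S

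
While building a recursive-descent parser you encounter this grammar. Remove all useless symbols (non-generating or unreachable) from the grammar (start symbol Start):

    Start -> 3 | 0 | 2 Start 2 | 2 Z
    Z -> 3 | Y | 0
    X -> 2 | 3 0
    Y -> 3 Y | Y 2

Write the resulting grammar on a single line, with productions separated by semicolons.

Start -> 3 | 0 | 2 Start 2 | 2 Z; Z -> 3 | 0

Generating nonterminals: {Start, X, Z}.
Reachable from Start after that: {Start, Z}.
Removed useless symbols: {X, Y} and every production mentioning them.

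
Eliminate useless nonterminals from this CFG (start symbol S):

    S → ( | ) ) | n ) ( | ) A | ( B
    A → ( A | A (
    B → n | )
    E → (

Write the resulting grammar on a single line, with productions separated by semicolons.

Generating nonterminals: {B, E, S}.
Reachable from S after that: {B, S}.
Removed useless symbols: {A, E} and every production mentioning them.

S → ( | ) ) | n ) ( | ( B; B → n | )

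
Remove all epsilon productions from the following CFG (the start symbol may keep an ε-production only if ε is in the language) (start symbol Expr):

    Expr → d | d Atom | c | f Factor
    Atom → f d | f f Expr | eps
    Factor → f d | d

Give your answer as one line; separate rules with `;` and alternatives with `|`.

Expr → d | d Atom | c | f Factor; Atom → f d | f f Expr; Factor → f d | d

The nullable symbols are {Atom}.
ε ∉ L(G), so no ε-production is kept.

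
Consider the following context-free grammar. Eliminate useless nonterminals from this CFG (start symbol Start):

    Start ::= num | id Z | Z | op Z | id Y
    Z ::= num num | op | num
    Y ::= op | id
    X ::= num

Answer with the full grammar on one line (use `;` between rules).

Start ::= num | id Z | Z | op Z | id Y; Z ::= num num | op | num; Y ::= op | id

Generating nonterminals: {Start, X, Y, Z}.
Reachable from Start after that: {Start, Y, Z}.
Removed useless symbols: {X} and every production mentioning them.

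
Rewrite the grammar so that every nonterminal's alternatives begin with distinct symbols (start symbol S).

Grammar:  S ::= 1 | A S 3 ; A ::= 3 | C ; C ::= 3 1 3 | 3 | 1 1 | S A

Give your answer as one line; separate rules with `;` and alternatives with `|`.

S ::= 1 | A S 3; A ::= 3 | C; C ::= 1 1 | S A | 3 C'; C' ::= 1 3 | ε

C has alternatives sharing prefix '3': factor to C → 3 C' with C' → 1 3 | ε.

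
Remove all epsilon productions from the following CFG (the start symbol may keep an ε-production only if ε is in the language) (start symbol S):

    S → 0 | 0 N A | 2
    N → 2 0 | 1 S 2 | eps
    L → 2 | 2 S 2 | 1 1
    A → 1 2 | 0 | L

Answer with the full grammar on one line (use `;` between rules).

Nullable set = {N}.
ε ∉ L(G), so no ε-production is kept.
Add the nullable-subset variants: S → 0 N A gives 0 N A | 0 A.

S → 0 | 0 N A | 0 A | 2; N → 2 0 | 1 S 2; L → 2 | 2 S 2 | 1 1; A → 1 2 | 0 | L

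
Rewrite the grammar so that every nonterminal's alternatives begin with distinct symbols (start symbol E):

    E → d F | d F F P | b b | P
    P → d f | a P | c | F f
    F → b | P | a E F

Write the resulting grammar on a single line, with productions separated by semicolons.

E → b b | P | d F E'; P → d f | a P | c | F f; F → b | P | a E F; E' → ε | F P

E has alternatives sharing prefix 'd F': factor to E → d F E' with E' → ε | F P.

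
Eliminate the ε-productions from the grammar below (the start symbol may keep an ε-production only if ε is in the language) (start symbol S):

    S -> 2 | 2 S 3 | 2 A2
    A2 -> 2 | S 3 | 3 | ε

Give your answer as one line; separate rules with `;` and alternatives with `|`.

S -> 2 | 2 S 3 | 2 A2; A2 -> 2 | S 3 | 3

Nullable nonterminals: {A2}.
ε ∉ L(G), so no ε-production is kept.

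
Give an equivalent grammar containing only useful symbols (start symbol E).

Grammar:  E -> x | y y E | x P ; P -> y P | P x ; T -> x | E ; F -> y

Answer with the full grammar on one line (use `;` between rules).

E -> x | y y E

Generating nonterminals: {E, F, T}.
Reachable from E after that: {E}.
Removed useless symbols: {F, P, T} and every production mentioning them.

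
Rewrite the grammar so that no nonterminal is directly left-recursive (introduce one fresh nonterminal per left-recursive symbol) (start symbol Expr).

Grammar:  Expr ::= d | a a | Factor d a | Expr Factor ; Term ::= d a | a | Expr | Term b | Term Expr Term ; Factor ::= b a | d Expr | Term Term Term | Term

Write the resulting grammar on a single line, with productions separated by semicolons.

Expr ::= d Expr1 | a a Expr1 | Factor d a Expr1; Term ::= d a Term1 | a Term1 | Expr Term1; Factor ::= b a | d Expr | Term Term Term | Term; Expr1 ::= Factor Expr1 | ε; Term1 ::= b Term1 | Expr Term Term1 | ε

Directly left-recursive nonterminals: Expr, Term.
For Expr: α = {Factor}, β = {d, a a, Factor d a}. Rewrite as Expr → β Expr1 and Expr1 → α Expr1 | ε.
For Term: α = {b, Expr Term}, β = {d a, a, Expr}. Rewrite as Term → β Term1 and Term1 → α Term1 | ε.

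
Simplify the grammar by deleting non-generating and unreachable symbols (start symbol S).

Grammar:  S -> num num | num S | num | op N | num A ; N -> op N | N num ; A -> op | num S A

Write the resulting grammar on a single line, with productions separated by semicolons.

S -> num num | num S | num | num A; A -> op | num S A

Generating nonterminals: {A, S}.
Reachable from S after that: {A, S}.
Removed useless symbols: {N} and every production mentioning them.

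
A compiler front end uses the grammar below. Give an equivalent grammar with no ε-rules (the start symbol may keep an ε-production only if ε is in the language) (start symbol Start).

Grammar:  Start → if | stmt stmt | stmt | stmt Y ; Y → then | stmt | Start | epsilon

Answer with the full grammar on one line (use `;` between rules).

Start → if | stmt stmt | stmt | stmt Y; Y → then | stmt | Start

Nullable set = {Y}.
ε ∉ L(G), so no ε-production is kept.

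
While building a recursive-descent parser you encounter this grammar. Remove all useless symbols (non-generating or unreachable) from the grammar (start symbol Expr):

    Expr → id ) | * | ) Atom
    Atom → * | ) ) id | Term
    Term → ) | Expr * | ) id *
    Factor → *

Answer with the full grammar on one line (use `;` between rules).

Expr → id ) | * | ) Atom; Atom → * | ) ) id | Term; Term → ) | Expr * | ) id *

Generating nonterminals: {Atom, Expr, Factor, Term}.
Reachable from Expr after that: {Atom, Expr, Term}.
Removed useless symbols: {Factor} and every production mentioning them.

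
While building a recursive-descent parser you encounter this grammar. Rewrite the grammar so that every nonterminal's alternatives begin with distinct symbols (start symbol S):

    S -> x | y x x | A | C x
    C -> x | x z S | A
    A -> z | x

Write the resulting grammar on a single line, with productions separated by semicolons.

S -> x | y x x | A | C x; C -> A | x C'; A -> z | x; C' -> ε | z S

C has alternatives sharing prefix 'x': factor to C → x C' with C' → ε | z S.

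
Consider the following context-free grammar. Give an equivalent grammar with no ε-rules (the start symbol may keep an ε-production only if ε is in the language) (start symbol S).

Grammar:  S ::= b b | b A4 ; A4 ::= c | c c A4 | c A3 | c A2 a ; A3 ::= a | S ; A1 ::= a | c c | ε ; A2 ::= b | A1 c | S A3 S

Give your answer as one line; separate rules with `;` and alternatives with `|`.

The nullable symbols are {A1}.
ε ∉ L(G), so no ε-production is kept.
For each production, add variants omitting each subset of nullable occurrences: A2 → A1 c gives A1 c | c.

S ::= b b | b A4; A4 ::= c | c c A4 | c A3 | c A2 a; A3 ::= a | S; A1 ::= a | c c; A2 ::= b | A1 c | c | S A3 S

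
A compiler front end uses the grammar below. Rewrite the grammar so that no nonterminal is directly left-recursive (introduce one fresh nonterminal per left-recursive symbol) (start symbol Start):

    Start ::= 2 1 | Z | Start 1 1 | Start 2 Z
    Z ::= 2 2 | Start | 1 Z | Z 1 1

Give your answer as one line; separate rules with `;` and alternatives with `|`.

Start, Z are directly left-recursive.
For Start: α = {1 1, 2 Z}, β = {2 1, Z}. Rewrite as Start → β Start1 and Start1 → α Start1 | ε.
For Z: α = {1 1}, β = {2 2, Start, 1 Z}. Rewrite as Z → β Z1 and Z1 → α Z1 | ε.

Start ::= 2 1 Start1 | Z Start1; Z ::= 2 2 Z1 | Start Z1 | 1 Z Z1; Start1 ::= 1 1 Start1 | 2 Z Start1 | ε; Z1 ::= 1 1 Z1 | ε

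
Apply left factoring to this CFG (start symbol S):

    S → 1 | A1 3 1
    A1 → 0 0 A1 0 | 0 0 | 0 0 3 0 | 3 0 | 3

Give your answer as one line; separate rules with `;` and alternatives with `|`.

A1 has alternatives sharing prefix '0 0': factor to A1 → 0 0 A1' with A1' → A1 0 | ε | 3 0.
A1 has alternatives sharing prefix '3': factor to A1 → 3 A1'' with A1'' → 0 | ε.

S → 1 | A1 3 1; A1 → 0 0 A1' | 3 A1''; A1' → A1 0 | ε | 3 0; A1'' → 0 | ε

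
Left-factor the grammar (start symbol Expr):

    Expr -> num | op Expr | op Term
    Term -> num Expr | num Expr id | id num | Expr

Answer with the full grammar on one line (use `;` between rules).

Expr -> num | op Expr1; Term -> id num | Expr | num Expr Term1; Expr1 -> Expr | Term; Term1 -> eps | id

Expr has alternatives sharing prefix 'op': factor to Expr → op Expr1 with Expr1 → Expr | Term.
Term has alternatives sharing prefix 'num Expr': factor to Term → num Expr Term1 with Term1 → ε | id.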